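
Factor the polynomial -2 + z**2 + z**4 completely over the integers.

Substitute u = z**2 to get a quadratic in u, then factor.
z**2 + 2 is irreducible over ℤ (always positive, so no real roots).
z**2 - 1 is a difference of squares.

(z + 1)·(z - 1)·(z**2 + 2)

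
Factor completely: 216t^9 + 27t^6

27t^6(2t + 1)(4t^2 - 2t + 1)

Every term has a factor of 27t^6; factoring it out leaves 8t^3 + 1.
Recognize a sum of cubes with the parts 2t and 1.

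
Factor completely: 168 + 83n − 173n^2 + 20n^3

(4n + 3)(5n − 7)(n − 8)

By the rational root theorem, n = −3/4 is a root, so (4n + 3) divides it; the quotient is 5n^2 − 47n + 56.
The remaining quadratic factors as (5n − 7)(n − 8).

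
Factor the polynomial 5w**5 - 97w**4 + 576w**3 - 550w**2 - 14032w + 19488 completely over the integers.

(5w - 7)(w + 4)(w - 12)(w**2 - 10w + 58)

Among the possible rational roots, w = 12 is a root, so (w - 12) is a factor; dividing leaves 5w**4 - 37w**3 + 132w**2 + 1034w - 1624.
Then w = 7/5 is a root, so (5w - 7) is a factor; dividing leaves w**3 - 6w**2 + 18w + 232.
Next, w = -4 is a root, giving the factor (w + 4) and quotient w**2 - 10w + 58.
The quadratic w**2 - 10w + 58 has discriminant -132 < 0 and is irreducible over ℤ.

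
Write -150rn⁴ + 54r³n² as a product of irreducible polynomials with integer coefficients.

6n²r(3r - 5n)(3r + 5n)

Factor out 6rn², leaving 9r² - 25n², which is a difference of two squares.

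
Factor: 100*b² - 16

4*(5*b + 2)*(5*b - 2)

Factor out 4, leaving 25*b² - 4, which is a difference of two squares.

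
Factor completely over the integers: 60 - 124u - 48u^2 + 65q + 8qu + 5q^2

Group: 5q(q + 4u + 12) + (-12u + 5)(q + 4u + 12); both groups contain (q + 4u + 12).

(5q - 12u + 5)(q + 4u + 12)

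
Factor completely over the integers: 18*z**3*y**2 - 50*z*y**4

Every term has a factor of 2*z*y**2. Then 9*z**2 - 25*y**2 = (3*z)² − (5*y)².

2*y**2*z*(3*z - 5*y)*(3*z + 5*y)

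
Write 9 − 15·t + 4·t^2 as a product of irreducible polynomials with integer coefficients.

(4·t − 3)·(t − 3)

Need a pair with product 4·9 = 36 and sum −15: that's −3 and −12.
Split the middle term: 4·t^2 − 3·t − 12·t + 9 = t·(4·t − 3) − 3·(4·t − 3).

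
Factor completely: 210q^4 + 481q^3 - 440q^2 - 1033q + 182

(5q - 7)(6q - 1)(7q + 13)(q + 2)

Among the possible rational roots, q = -2 is a root, so (q + 2) is a factor; dividing leaves 210q^3 + 61q^2 - 562q + 91.
Next, q = 1/6 is a root, giving the factor (6q - 1) and quotient 35q^2 + 16q - 91.
The remaining quadratic factors as (5q - 7)(7q + 13).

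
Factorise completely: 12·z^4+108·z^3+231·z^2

Pull out the common factor 3·z^2, then factor the remaining trinomial.

3·z^2·(2·z+11)·(2·z+7)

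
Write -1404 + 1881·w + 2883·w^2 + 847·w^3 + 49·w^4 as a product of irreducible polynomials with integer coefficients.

(7·w + 12)·(7·w - 3)·(w + 13)·(w + 3)

Testing divisors of the constant over divisors of the leading coefficient, w = -13 is a root, so (w + 13) is a factor; dividing leaves 49·w^3 + 210·w^2 + 153·w - 108.
Next, w = -3 is a root, so (w + 3) is a factor; dividing leaves 49·w^2 + 63·w - 36.
The remaining quadratic factors as (7·w - 3)(7·w + 12).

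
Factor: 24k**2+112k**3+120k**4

8k**2(3k+1)(5k+3)

Pull out the common factor 8k**2, then factor the remaining trinomial.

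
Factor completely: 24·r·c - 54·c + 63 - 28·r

Group as (24·r·c - 28·r) + (-54·c + 63) = 4·r·(6·c - 7) - 9·(6·c - 7).
Both groups share the factor (6·c - 7).

(4·r - 9)·(6·c - 7)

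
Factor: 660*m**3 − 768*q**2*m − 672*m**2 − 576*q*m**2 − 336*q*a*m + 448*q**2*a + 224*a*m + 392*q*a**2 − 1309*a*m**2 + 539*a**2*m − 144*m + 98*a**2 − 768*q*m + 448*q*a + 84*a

(8*q + 11*m + 2)*(7*a − 12*m)*(8*q + 7*a − 5*m + 6)

Group: 7*a*(64*q**2 + 56*q*a + 48*q*m + 64*q + 77*a*m + 14*a − 55*m**2 + 56*m + 12) − 12*m*(64*q**2 + 56*q*a + 48*q*m + 64*q + 77*a*m + 14*a − 55*m**2 + 56*m + 12); both groups contain (64*q**2 + 56*q*a + 48*q*m + 64*q + 77*a*m + 14*a − 55*m**2 + 56*m + 12), so (7*a − 12*m) is a factor with cofactor 64*q**2 + 56*q*a + 48*q*m + 64*q + 77*a*m + 14*a − 55*m**2 + 56*m + 12.
The cofactor groups again: 64*q**2 + 56*q*a + 48*q*m + 64*q + 77*a*m + 14*a − 55*m**2 + 56*m + 12 = 8*q*(8*q + 7*a − 5*m + 6) + (11*m + 2)*(8*q + 7*a − 5*m + 6); both groups contain (8*q + 7*a − 5*m + 6), giving (8*q + 11*m + 2)*(8*q + 7*a − 5*m + 6).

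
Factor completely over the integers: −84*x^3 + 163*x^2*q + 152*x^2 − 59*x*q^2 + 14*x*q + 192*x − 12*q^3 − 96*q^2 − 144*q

−(4*x − 3*q)*(3*x − 4*q − 8)*(7*x + q + 6)

Group: 4*x*(−21*x^2 + 25*x*q + 38*x + 4*q^2 + 32*q + 48) − 3*q*(−21*x^2 + 25*x*q + 38*x + 4*q^2 + 32*q + 48); both groups contain (−21*x^2 + 25*x*q + 38*x + 4*q^2 + 32*q + 48), so (4*x − 3*q) is a factor with cofactor −21*x^2 + 25*x*q + 38*x + 4*q^2 + 32*q + 48.
The cofactor groups again: −21*x^2 + 25*x*q + 38*x + 4*q^2 + 32*q + 48 = −3*x*(7*x + q + 6) + (4*q + 8)*(7*x + q + 6); both groups contain (7*x + q + 6), giving −(3*x − 4*q − 8)*(7*x + q + 6).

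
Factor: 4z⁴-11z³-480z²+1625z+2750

(4z+5)(z+11)(z-10)(z-5)

Among the possible rational roots, z = -11 is a root, so (z+11) divides it; the quotient is 4z³-55z²+125z+250.
Then z = 5 is a root, giving the factor (z-5) and quotient 4z²-35z-50.
The remaining quadratic factors as (z-10)(4z+5).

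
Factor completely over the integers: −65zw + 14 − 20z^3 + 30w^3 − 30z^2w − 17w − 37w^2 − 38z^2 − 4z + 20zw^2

−(5z − 5w + 7)(2z + 2w − 1)(2z + 3w + 2)

Group: 2z(−10z^2 − 5zw − 24z + 15w^2 − 11w − 14) + (2w − 1)(−10z^2 − 5zw − 24z + 15w^2 − 11w − 14); both groups contain (−10z^2 − 5zw − 24z + 15w^2 − 11w − 14), so (2z + 2w − 1) is a factor with cofactor −10z^2 − 5zw − 24z + 15w^2 − 11w − 14.
The cofactor groups again: −10z^2 − 5zw − 24z + 15w^2 − 11w − 14 = −5z(2z + 3w + 2) + (5w − 7)(2z + 3w + 2); both groups contain (2z + 3w + 2), giving −(5z − 5w + 7)(2z + 3w + 2).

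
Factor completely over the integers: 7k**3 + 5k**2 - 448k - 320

(7k + 5)(k + 8)(k - 8)

Trying the rational-root candidates, k = -8 is a root, so (k + 8) divides it; the quotient is 7k**2 - 51k - 40.
The remaining quadratic factors as (k - 8)(7k + 5).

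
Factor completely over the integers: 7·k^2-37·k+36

(7·k-9)·(k-4)

Need a pair with product 7·36 = 252 and sum -37: that's -9 and -28.
Split the middle term: 7·k^2-9·k - 28·k+36 = k·(7·k-9) - 4·(7·k-9).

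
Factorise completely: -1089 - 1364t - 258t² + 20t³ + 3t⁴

(3t + 11)(t + 1)(t + 11)(t - 9)

By the rational root theorem, t = -1 is a root, giving the factor (t + 1) and quotient 3t³ + 17t² - 275t - 1089.
Then t = -11/3 is a root, so (3t + 11) is a factor; dividing leaves t² + 2t - 99.
The remaining quadratic factors as (t - 9)(t + 11).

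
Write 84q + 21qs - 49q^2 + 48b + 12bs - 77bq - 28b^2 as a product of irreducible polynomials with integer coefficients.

-(4b + 7q)(7b + 7q - 3s - 12)

Group: -4b(7b + 7q - 3s - 12) - 7q(7b + 7q - 3s - 12); both groups contain (7b + 7q - 3s - 12).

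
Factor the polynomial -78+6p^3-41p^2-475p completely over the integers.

By the rational root theorem, p = 13 is a root, so (p-13) is a factor; dividing leaves 6p^2+37p+6.
The remaining quadratic factors as (p+6)(6p+1).

(6p+1)(p+6)(p-13)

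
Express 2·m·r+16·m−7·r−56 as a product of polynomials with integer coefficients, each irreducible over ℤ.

Group as (2·m·r+16·m) + (−7·r−56) = 2·m·(r+8) − 7·(r+8).
Both groups share the factor (r+8).

(2·m−7)·(r+8)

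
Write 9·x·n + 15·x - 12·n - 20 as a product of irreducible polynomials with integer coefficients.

(3·n + 5)·(3·x - 4)

Group as (9·x·n + 15·x) + (-12·n - 20) = 3·x·(3·n + 5) - 4·(3·n + 5).
Both groups share the factor (3·n + 5).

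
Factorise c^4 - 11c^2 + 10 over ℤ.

(c + 1)(c - 1)(c^2 - 10)

Substitute u = c^2 to get a quadratic in u, then factor.
c^2 - 10 is irreducible over ℤ (10 is not a perfect square).
c^2 - 1 is a difference of squares.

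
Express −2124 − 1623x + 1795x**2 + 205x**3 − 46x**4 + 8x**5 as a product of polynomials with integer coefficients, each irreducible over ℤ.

(2x − 3)(4x + 3)(x + 4)(x**2 − 9x + 59)

Testing divisors of the constant over divisors of the leading coefficient, x = −4 is a root, so (x + 4) is a factor; dividing leaves 8x**4 − 78x**3 + 517x**2 − 273x − 531.
Then x = 3/2 is a root, giving the factor (2x − 3) and quotient 4x**3 − 33x**2 + 209x + 177.
Next, x = −3/4 is a root, giving the factor (4x + 3) and quotient x**2 − 9x + 59.
The quadratic x**2 − 9x + 59 has discriminant −155 < 0 and is irreducible over ℤ.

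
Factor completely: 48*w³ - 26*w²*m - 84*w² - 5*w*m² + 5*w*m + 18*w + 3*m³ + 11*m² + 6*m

(8*w - 3*m - 2)*(2*w - m - 3)*(3*w + m)

Group: 3*w*(16*w² - 14*w*m - 28*w + 3*m² + 11*m + 6) + m*(16*w² - 14*w*m - 28*w + 3*m² + 11*m + 6); both groups contain (16*w² - 14*w*m - 28*w + 3*m² + 11*m + 6), so (3*w + m) is a factor with cofactor 16*w² - 14*w*m - 28*w + 3*m² + 11*m + 6.
The cofactor groups again: 16*w² - 14*w*m - 28*w + 3*m² + 11*m + 6 = 2*w*(8*w - 3*m - 2) + (-m - 3)*(8*w - 3*m - 2); both groups contain (8*w - 3*m - 2), giving (2*w - m - 3)*(8*w - 3*m - 2).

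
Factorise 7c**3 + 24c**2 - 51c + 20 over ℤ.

(7c - 4)(c + 5)(c - 1)

Among the possible rational roots, c = 4/7 is a root, so (7c - 4) is a factor; dividing leaves c**2 + 4c - 5.
The remaining quadratic factors as (c + 5)(c - 1).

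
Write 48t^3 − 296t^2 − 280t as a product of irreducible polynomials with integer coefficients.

Pull out the common factor 8t, then factor the remaining trinomial.

8t(6t + 5)(t − 7)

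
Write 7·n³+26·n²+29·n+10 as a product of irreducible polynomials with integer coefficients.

Testing divisors of the constant over divisors of the leading coefficient, n = −5/7 is a root, so (7·n+5) is a factor; dividing leaves n²+3·n+2.
The remaining quadratic factors as (n+1)(n+2).

(7·n+5)·(n+1)·(n+2)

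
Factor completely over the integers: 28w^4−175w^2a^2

7w^2(2w−5a)(2w+5a)

Every term has a factor of 7w^2. Then 4w^2−25a^2 = (2w)² − (5a)².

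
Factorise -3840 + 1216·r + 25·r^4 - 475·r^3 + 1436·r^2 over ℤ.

Testing divisors of the constant over divisors of the leading coefficient, r = 8/5 is a root, giving the factor (5·r - 8) and quotient 5·r^3 - 87·r^2 + 148·r + 480.
Continuing, r = -8/5 is a root, giving the factor (5·r + 8) and quotient r^2 - 19·r + 60.
The remaining quadratic factors as (r - 15)(r - 4).

(5·r + 8)·(5·r - 8)·(r - 15)·(r - 4)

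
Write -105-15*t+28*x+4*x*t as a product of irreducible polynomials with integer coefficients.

(4*x-15)*(t+7)

Group as (4*x*t+28*x) + (-15*t-105) = 4*x*(t+7) - 15*(t+7).
Both groups share the factor (t+7).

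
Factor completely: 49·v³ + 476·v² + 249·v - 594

Trying the rational-root candidates, v = -11/7 is a root, so (7·v + 11) divides it; the quotient is 7·v² + 57·v - 54.
The remaining quadratic factors as (v + 9)(7·v - 6).

(7·v + 11)·(7·v - 6)·(v + 9)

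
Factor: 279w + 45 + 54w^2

9(6w + 1)(w + 5)

Pull out the common factor 9, then factor the remaining trinomial.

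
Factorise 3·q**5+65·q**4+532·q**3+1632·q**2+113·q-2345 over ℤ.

(3·q+5)·(q+7)·(q-1)·(q**2+14·q+67)

By the rational root theorem, q = -7 is a root, so (q+7) is a factor; dividing leaves 3·q**4+44·q**3+224·q**2+64·q-335.
Next, q = 1 is a root, so (q-1) is a factor; dividing leaves 3·q**3+47·q**2+271·q+335.
Continuing, q = -5/3 is a root, giving the factor (3·q+5) and quotient q**2+14·q+67.
The quadratic q**2+14·q+67 has discriminant -72 < 0 and is irreducible over ℤ.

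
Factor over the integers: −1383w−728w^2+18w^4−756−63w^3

(3w+4)(6w+7)(w+3)(w−9)

Trying the rational-root candidates, w = −3 is a root, so (w+3) is a factor; dividing leaves 18w^3−117w^2−377w−252.
Continuing, w = 9 is a root, so (w−9) is a factor; dividing leaves 18w^2+45w+28.
The remaining quadratic factors as (6w+7)(3w+4).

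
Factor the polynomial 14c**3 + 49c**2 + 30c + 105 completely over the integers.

(2c + 7)(7c**2 + 15)

Group as (14c**3 + 30c) + (49c**2 + 105) = 2c(7c**2 + 15) + 7(7c**2 + 15).
Both groups share the factor (7c**2 + 15).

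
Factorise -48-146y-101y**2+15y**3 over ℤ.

(3y+2)(5y+3)(y-8)

Trying the rational-root candidates, y = 8 is a root, so (y-8) divides it; the quotient is 15y**2+19y+6.
The remaining quadratic factors as (5y+3)(3y+2).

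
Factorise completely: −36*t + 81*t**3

9*t*(3*t + 2)*(3*t − 2)

Factor out 9*t, leaving 9*t**2 − 4, which is a difference of two squares.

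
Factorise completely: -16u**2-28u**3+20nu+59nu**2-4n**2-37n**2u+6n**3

Group: 6n(n**2-5nu+4u**2) + (-7u-4)(n**2-5nu+4u**2); both groups contain (n**2-5nu+4u**2), so (6n-7u-4) is a factor with cofactor n**2-5nu+4u**2.
The cofactor groups again: n**2-5nu+4u**2 = n(n-4u) - u(n-4u); both groups contain (n-4u), giving (n-u)(n-4u).

(6n-7u-4)(n-4u)(n-u)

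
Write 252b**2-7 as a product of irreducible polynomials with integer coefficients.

7(6b+1)(6b-1)

Factor out 7, leaving 36b**2-1, which is a difference of two squares.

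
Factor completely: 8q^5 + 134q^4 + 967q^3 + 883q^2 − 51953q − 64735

(2q − 11)(4q + 5)(q + 11)(q^2 + 10q + 107)

Among the possible rational roots, q = 11/2 is a root, so (2q − 11) is a factor; dividing leaves 4q^4 + 89q^3 + 973q^2 + 5793q + 5885.
Next, q = −5/4 is a root, so (4q + 5) is a factor; dividing leaves q^3 + 21q^2 + 217q + 1177.
Then q = −11 is a root, so (q + 11) divides it; the quotient is q^2 + 10q + 107.
The quadratic q^2 + 10q + 107 has discriminant −328 < 0 and is irreducible over ℤ.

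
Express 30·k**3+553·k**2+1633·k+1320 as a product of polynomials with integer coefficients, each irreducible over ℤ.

(5·k+8)·(6·k+11)·(k+15)

By the rational root theorem, k = -15 is a root, giving the factor (k+15) and quotient 30·k**2+103·k+88.
The remaining quadratic factors as (6·k+11)(5·k+8).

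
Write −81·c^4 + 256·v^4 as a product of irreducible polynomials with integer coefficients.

Difference of squares twice: with A = 4·v and B = 3·c, A⁴ − B⁴ = (A² − B²)(A² + B²), and A² − B² factors again.

(4·v − 3·c)·(4·v + 3·c)·(16·v^2 + 9·c^2)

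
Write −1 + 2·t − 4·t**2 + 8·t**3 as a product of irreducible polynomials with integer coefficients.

Group as (8·t**3 + 2·t) + (−4·t**2 − 1) = 2·t·(4·t**2 + 1) − (4·t**2 + 1).
Both groups share the factor (4·t**2 + 1).

(2·t − 1)·(4·t**2 + 1)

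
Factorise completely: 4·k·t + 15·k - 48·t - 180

Group as (4·k·t + 15·k) + (-48·t - 180) = k·(4·t + 15) - 12·(4·t + 15).
Both groups share the factor (4·t + 15).

(4·t + 15)·(k - 12)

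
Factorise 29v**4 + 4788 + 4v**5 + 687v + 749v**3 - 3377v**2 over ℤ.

Among the possible rational roots, v = 3 is a root, so (v - 3) divides it; the quotient is 4v**4 + 41v**3 + 872v**2 - 761v - 1596.
Next, v = 7/4 is a root, so (4v - 7) is a factor; dividing leaves v**3 + 12v**2 + 239v + 228.
Then v = -1 is a root, so (v + 1) divides it; the quotient is v**2 + 11v + 228.
The quadratic v**2 + 11v + 228 has discriminant -791 < 0 and is irreducible over ℤ.

(4v - 7)(v + 1)(v - 3)(v**2 + 11v + 228)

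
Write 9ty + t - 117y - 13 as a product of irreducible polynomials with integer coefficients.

Group as (9ty + t) + (-117y - 13) = t(9y + 1) - 13(9y + 1).
Both groups share the factor (9y + 1).

(9y + 1)(t - 13)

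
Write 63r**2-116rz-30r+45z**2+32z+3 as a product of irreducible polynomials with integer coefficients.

(7r-9z-1)(9r-5z-3)

Group: 9r(7r-9z-1) + (-5z-3)(7r-9z-1); both groups contain (7r-9z-1).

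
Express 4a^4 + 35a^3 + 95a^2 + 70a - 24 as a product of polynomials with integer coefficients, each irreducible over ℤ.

By the rational root theorem, a = 1/4 is a root, so (4a - 1) is a factor; dividing leaves a^3 + 9a^2 + 26a + 24.
Then a = -2 is a root, giving the factor (a + 2) and quotient a^2 + 7a + 12.
The remaining quadratic factors as (a + 3)(a + 4).

(4a - 1)(a + 2)(a + 3)(a + 4)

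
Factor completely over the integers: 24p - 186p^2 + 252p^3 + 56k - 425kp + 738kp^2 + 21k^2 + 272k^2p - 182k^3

Group: 13k(-14k^2 + 36kp - 7k + 18p^2 - 3p) + (14p - 8)(-14k^2 + 36kp - 7k + 18p^2 - 3p); both groups contain (-14k^2 + 36kp - 7k + 18p^2 - 3p), so (13k + 14p - 8) is a factor with cofactor -14k^2 + 36kp - 7k + 18p^2 - 3p.
The cofactor groups again: -14k^2 + 36kp - 7k + 18p^2 - 3p = -2k(7k + 3p) + (6p - 1)(7k + 3p); both groups contain (7k + 3p), giving -(2k - 6p + 1)(7k + 3p).

-(13k + 14p - 8)(2k - 6p + 1)(7k + 3p)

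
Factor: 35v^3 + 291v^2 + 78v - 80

Among the possible rational roots, v = -8 is a root, giving the factor (v + 8) and quotient 35v^2 + 11v - 10.
The remaining quadratic factors as (7v + 5)(5v - 2).

(5v - 2)(7v + 5)(v + 8)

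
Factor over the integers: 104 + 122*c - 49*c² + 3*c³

Trying the rational-root candidates, c = 13 is a root, so (c - 13) is a factor; dividing leaves 3*c² - 10*c - 8.
The remaining quadratic factors as (c - 4)(3*c + 2).

(3*c + 2)*(c - 13)*(c - 4)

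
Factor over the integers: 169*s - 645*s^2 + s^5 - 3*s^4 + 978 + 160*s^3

(s + 1)*(s - 2)*(s - 3)*(s^2 + s + 163)

Trying the rational-root candidates, s = -1 is a root, giving the factor (s + 1) and quotient s^4 - 4*s^3 + 164*s^2 - 809*s + 978.
Then s = 2 is a root, so (s - 2) divides it; the quotient is s^3 - 2*s^2 + 160*s - 489.
Continuing, s = 3 is a root, so (s - 3) is a factor; dividing leaves s^2 + s + 163.
The quadratic s^2 + s + 163 has discriminant -651 < 0 and is irreducible over ℤ.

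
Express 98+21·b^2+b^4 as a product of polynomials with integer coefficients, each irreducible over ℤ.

Substitute u = b^2 to get a quadratic in u, then factor.
b^2+14 is irreducible over ℤ (always positive, so no real roots).
b^2+7 is irreducible over ℤ (always positive, so no real roots).

(b^2+14)·(b^2+7)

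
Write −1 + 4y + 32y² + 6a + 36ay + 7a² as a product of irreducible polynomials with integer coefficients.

Group: a(7a + 8y − 1) + (4y + 1)(7a + 8y − 1); both groups contain (7a + 8y − 1).

(7a + 8y − 1)(a + 4y + 1)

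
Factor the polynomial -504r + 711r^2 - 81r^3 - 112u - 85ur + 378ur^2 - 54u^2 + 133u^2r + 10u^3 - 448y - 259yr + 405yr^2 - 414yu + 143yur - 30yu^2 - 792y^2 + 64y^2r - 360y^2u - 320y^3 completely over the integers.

Group: 5y(-64y^2 - 8yu - 56y + 2u^2 + 27ur - 14u + 81r^2 - 63r) + (5u - r + 8)(-64y^2 - 8yu - 56y + 2u^2 + 27ur - 14u + 81r^2 - 63r); both groups contain (-64y^2 - 8yu - 56y + 2u^2 + 27ur - 14u + 81r^2 - 63r), so (5y + 5u - r + 8) is a factor with cofactor -64y^2 - 8yu - 56y + 2u^2 + 27ur - 14u + 81r^2 - 63r.
The cofactor groups again: -64y^2 - 8yu - 56y + 2u^2 + 27ur - 14u + 81r^2 - 63r = -8y(8y - u - 9r + 7) + (-2u - 9r)(8y - u - 9r + 7); both groups contain (8y - u - 9r + 7), giving -(8y + 2u + 9r)(8y - u - 9r + 7).

-(8y - u - 9r + 7)(5y + 5u - r + 8)(8y + 2u + 9r)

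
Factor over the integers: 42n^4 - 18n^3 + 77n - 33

(7n - 3)(6n^3 + 11)

Group as (42n^4 + 77n) + (-18n^3 - 33) = 7n(6n^3 + 11) - 3(6n^3 + 11).
Both groups share the factor (6n^3 + 11).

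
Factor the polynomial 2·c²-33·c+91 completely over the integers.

(2·c-7)·(c-13)

Need a pair with product 2·91 = 182 and sum -33: that's -26 and -7.
Split the middle term: 2·c²-26·c - 7·c+91 = 2·c·(c-13) - 7·(c-13).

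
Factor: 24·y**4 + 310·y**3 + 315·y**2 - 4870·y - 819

(4·y - 13)·(6·y + 1)·(y + 7)·(y + 9)

By the rational root theorem, y = 13/4 is a root, so (4·y - 13) is a factor; dividing leaves 6·y**3 + 97·y**2 + 394·y + 63.
Then y = -9 is a root, giving the factor (y + 9) and quotient 6·y**2 + 43·y + 7.
The remaining quadratic factors as (6·y + 1)(y + 7).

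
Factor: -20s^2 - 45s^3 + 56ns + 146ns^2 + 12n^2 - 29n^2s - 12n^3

Group: n(-12n^2 + 31ns + 12n - 9s^2 - 4s) + 5s(-12n^2 + 31ns + 12n - 9s^2 - 4s); both groups contain (-12n^2 + 31ns + 12n - 9s^2 - 4s), so (n + 5s) is a factor with cofactor -12n^2 + 31ns + 12n - 9s^2 - 4s.
The cofactor groups again: -12n^2 + 31ns + 12n - 9s^2 - 4s = -3n(4n - 9s - 4) + s(4n - 9s - 4); both groups contain (4n - 9s - 4), giving -(3n - s)(4n - 9s - 4).

-(3n - s)(4n - 9s - 4)(n + 5s)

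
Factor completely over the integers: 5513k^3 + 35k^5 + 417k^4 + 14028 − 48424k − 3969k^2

(5k − 14)(7k − 2)(k + 3)(k^2 + 12k + 167)

By the rational root theorem, k = 14/5 is a root, so (5k − 14) is a factor; dividing leaves 7k^4 + 103k^3 + 1391k^2 + 3101k − 1002.
Then k = −3 is a root, so (k + 3) divides it; the quotient is 7k^3 + 82k^2 + 1145k − 334.
Next, k = 2/7 is a root, so (7k − 2) is a factor; dividing leaves k^2 + 12k + 167.
The quadratic k^2 + 12k + 167 has discriminant −524 < 0 and is irreducible over ℤ.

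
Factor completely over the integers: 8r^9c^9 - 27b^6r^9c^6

Pull out the common factor r^9c^6, leaving -27b^6 + 8c^3.
Recognize a difference of cubes with the parts 2c and 3b^2.

-c^6r^9(3b^2 - 2c)(9b^4 + 6b^2c + 4c^2)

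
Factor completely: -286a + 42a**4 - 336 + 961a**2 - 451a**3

Testing divisors of the constant over divisors of the leading coefficient, a = 8 is a root, so (a - 8) is a factor; dividing leaves 42a**3 - 115a**2 + 41a + 42.
Next, a = 7/6 is a root, giving the factor (6a - 7) and quotient 7a**2 - 11a - 6.
The remaining quadratic factors as (a - 2)(7a + 3).

(6a - 7)(7a + 3)(a - 2)(a - 8)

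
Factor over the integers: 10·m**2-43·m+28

Need a pair with product 10·28 = 280 and sum -43: that's -8 and -35.
Split the middle term: 10·m**2-8·m - 35·m+28 = 2·m·(5·m-4) - 7·(5·m-4).

(2·m-7)·(5·m-4)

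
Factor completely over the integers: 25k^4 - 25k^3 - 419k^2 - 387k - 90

(5k + 2)(5k + 3)(k + 3)(k - 5)

Trying the rational-root candidates, k = 5 is a root, giving the factor (k - 5) and quotient 25k^3 + 100k^2 + 81k + 18.
Continuing, k = -3/5 is a root, so (5k + 3) divides it; the quotient is 5k^2 + 17k + 6.
The remaining quadratic factors as (5k + 2)(k + 3).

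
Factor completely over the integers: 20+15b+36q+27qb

Group as (27qb+36q) + (15b+20) = 9q(3b+4) + 5(3b+4).
Both groups share the factor (3b+4).

(3b+4)(9q+5)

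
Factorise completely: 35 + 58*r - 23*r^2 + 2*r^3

(2*r + 1)*(r - 5)*(r - 7)

Trying the rational-root candidates, r = -1/2 is a root, so (2*r + 1) divides it; the quotient is r^2 - 12*r + 35.
The remaining quadratic factors as (r - 5)(r - 7).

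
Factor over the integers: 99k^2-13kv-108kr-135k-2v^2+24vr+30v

Group: 9k(11k+v-12r-15) - 2v(11k+v-12r-15); both groups contain (11k+v-12r-15).

(11k+v-12r-15)(9k-2v)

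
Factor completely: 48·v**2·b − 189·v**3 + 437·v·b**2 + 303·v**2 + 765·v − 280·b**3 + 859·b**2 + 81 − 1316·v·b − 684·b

Group: 3·v·(−63·v**2 + 121·v·b − 88·v − 56·b**2 + 71·b − 9) + (5·b − 9)·(−63·v**2 + 121·v·b − 88·v − 56·b**2 + 71·b − 9); both groups contain (−63·v**2 + 121·v·b − 88·v − 56·b**2 + 71·b − 9), so (3·v + 5·b − 9) is a factor with cofactor −63·v**2 + 121·v·b − 88·v − 56·b**2 + 71·b − 9.
The cofactor groups again: −63·v**2 + 121·v·b − 88·v − 56·b**2 + 71·b − 9 = −7·v·(9·v − 7·b + 1) + (8·b − 9)·(9·v − 7·b + 1); both groups contain (9·v − 7·b + 1), giving −(7·v − 8·b + 9)·(9·v − 7·b + 1).

−(9·v − 7·b + 1)·(7·v − 8·b + 9)·(3·v + 5·b − 9)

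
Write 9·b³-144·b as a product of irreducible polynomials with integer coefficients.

Every term has a factor of 9·b. Then b²-16 = (b)² − (4)².

9·b·(b+4)·(b-4)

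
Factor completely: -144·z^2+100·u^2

Every term has a factor of 4. Then 25·u^2-36·z^2 = (5·u)² − (6·z)².

4·(5·u+6·z)·(5·u-6·z)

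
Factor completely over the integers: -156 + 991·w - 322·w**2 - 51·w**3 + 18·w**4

Among the possible rational roots, w = 4 is a root, so (w - 4) divides it; the quotient is 18·w**3 + 21·w**2 - 238·w + 39.
Continuing, w = 3 is a root, giving the factor (w - 3) and quotient 18·w**2 + 75·w - 13.
The remaining quadratic factors as (3·w + 13)(6·w - 1).

(3·w + 13)·(6·w - 1)·(w - 3)·(w - 4)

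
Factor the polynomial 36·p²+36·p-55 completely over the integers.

(6·p+11)·(6·p-5)

Need a pair with product 36·(-55) = -1980 and sum 36: that's 66 and -30.
Split the middle term: 36·p²+66·p - 30·p-55 = 6·p·(6·p+11) - 5·(6·p+11).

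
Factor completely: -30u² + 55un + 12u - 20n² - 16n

Group: -3u(10u - 5n - 4) + 4n(10u - 5n - 4); both groups contain (10u - 5n - 4).

-(3u - 4n)(10u - 5n - 4)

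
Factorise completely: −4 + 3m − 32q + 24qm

(3m − 4)(8q + 1)

Group as (24qm − 32q) + (3m − 4) = 8q(3m − 4) + (3m − 4).
Both groups share the factor (3m − 4).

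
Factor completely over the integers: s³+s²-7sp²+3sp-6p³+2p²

(s-3p+1)(s+2p)(s+p)

Group: s(s²-2sp+s-3p²+p) + 2p(s²-2sp+s-3p²+p); both groups contain (s²-2sp+s-3p²+p), so (s+2p) is a factor with cofactor s²-2sp+s-3p²+p.
The cofactor groups again: s²-2sp+s-3p²+p = s(s-3p+1) + p(s-3p+1); both groups contain (s-3p+1), giving (s+p)(s-3p+1).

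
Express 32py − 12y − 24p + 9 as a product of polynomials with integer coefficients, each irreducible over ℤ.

Group as (32py − 24p) + (−12y + 9) = 8p(4y − 3) − 3(4y − 3).
Both groups share the factor (4y − 3).

(4y − 3)(8p − 3)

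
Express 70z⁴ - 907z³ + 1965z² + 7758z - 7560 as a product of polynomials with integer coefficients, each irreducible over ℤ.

Among the possible rational roots, z = -12/5 is a root, so (5z + 12) is a factor; dividing leaves 14z³ - 215z² + 909z - 630.
Then z = 6/7 is a root, so (7z - 6) is a factor; dividing leaves 2z² - 29z + 105.
The remaining quadratic factors as (2z - 15)(z - 7).

(2z - 15)(5z + 12)(7z - 6)(z - 7)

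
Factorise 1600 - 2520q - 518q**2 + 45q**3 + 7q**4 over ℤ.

(7q - 4)(q + 10)(q + 5)(q - 8)

Testing divisors of the constant over divisors of the leading coefficient, q = -10 is a root, so (q + 10) divides it; the quotient is 7q**3 - 25q**2 - 268q + 160.
Continuing, q = 4/7 is a root, giving the factor (7q - 4) and quotient q**2 - 3q - 40.
The remaining quadratic factors as (q + 5)(q - 8).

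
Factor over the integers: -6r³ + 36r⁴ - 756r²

6r²(2r + 9)(3r - 14)

Pull out the common factor 6r², then factor the remaining trinomial.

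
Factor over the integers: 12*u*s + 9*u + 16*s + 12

(3*u + 4)*(4*s + 3)

Group as (12*u*s + 9*u) + (16*s + 12) = 3*u*(4*s + 3) + 4*(4*s + 3).
Both groups share the factor (4*s + 3).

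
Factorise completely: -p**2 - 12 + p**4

Substitute u = p**2 to get a quadratic in u, then factor.
p**2 + 3 is irreducible over ℤ (always positive, so no real roots).
p**2 - 4 is a difference of squares.

(p + 2)*(p - 2)*(p**2 + 3)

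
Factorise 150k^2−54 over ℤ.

6(5k+3)(5k−3)

Pull out the common factor 6; 25k^2−9 is a difference of squares.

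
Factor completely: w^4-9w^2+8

(w+1)(w-1)(w^2-8)

Substitute u = w^2 to get a quadratic in u, then factor.
w^2-8 is irreducible over ℤ (8 is not a perfect square).
w^2-1 is a difference of squares.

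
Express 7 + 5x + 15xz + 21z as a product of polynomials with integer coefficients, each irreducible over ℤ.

Group as (15xz + 5x) + (21z + 7) = 5x(3z + 1) + 7(3z + 1).
Both groups share the factor (3z + 1).

(3z + 1)(5x + 7)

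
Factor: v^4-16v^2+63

Substitute u = v^2 to get a quadratic in u, then factor.
v^2-9 is a difference of squares.
v^2-7 is irreducible over ℤ (7 is not a perfect square).

(v+3)(v-3)(v^2-7)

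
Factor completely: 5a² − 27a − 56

(5a + 8)(a − 7)

Need a pair with product 5·(−56) = −280 and sum −27: that's −35 and 8.
Split the middle term: 5a² − 35a + 8a − 56 = 5a(a − 7) + 8(a − 7).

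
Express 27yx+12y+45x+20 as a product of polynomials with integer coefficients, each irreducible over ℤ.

Group as (27yx+12y) + (45x+20) = 3y(9x+4) + 5(9x+4).
Both groups share the factor (9x+4).

(3y+5)(9x+4)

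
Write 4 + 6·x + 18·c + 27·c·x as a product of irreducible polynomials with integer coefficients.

Group as (27·c·x + 18·c) + (6·x + 4) = 9·c·(3·x + 2) + 2·(3·x + 2).
Both groups share the factor (3·x + 2).

(3·x + 2)·(9·c + 2)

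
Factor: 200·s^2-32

Pull out the common factor 8; 25·s^2-4 is a difference of squares.

8·(5·s+2)·(5·s-2)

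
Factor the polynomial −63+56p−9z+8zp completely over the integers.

Group as (8zp−9z) + (56p−63) = z(8p−9) + 7(8p−9).
Both groups share the factor (8p−9).

(8p−9)(z+7)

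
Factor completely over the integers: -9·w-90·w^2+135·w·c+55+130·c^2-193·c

Group: -6·w·(15·w+10·c-11) + (13·c-5)·(15·w+10·c-11); both groups contain (15·w+10·c-11).

-(6·w-13·c+5)·(15·w+10·c-11)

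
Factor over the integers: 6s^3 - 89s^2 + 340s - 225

Testing divisors of the constant over divisors of the leading coefficient, s = 5/6 is a root, giving the factor (6s - 5) and quotient s^2 - 14s + 45.
The remaining quadratic factors as (s - 9)(s - 5).

(6s - 5)(s - 5)(s - 9)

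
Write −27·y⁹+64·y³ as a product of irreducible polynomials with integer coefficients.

Factor out y³ first: what remains is −27·y⁶+64.
Recognize a difference of cubes with the parts 4 and 3·y².

−y³·(3·y²−4)·(9·y⁴+12·y²+16)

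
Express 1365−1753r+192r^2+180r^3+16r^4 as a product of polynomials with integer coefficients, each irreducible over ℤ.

(2r+13)(2r+15)(4r−7)(r−1)

Testing divisors of the constant over divisors of the leading coefficient, r = −15/2 is a root, so (2r+15) is a factor; dividing leaves 8r^3+30r^2−129r+91.
Continuing, r = 7/4 is a root, so (4r−7) is a factor; dividing leaves 2r^2+11r−13.
The remaining quadratic factors as (r−1)(2r+13).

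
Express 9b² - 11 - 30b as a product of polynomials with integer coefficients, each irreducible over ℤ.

(3b + 1)(3b - 11)

Need a pair with product 9·(-11) = -99 and sum -30: that's 3 and -33.
Split the middle term: 9b² + 3b - 33b - 11 = 3b(3b + 1) - 11(3b + 1).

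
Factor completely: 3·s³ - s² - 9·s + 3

Group as (3·s³ - 9·s) + (-s² + 3) = 3·s·(s² - 3) - (s² - 3).
Both groups share the factor (s² - 3).

(3·s - 1)·(s² - 3)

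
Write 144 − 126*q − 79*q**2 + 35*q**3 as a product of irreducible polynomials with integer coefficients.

(5*q + 8)*(7*q − 6)*(q − 3)

Among the possible rational roots, q = −8/5 is a root, giving the factor (5*q + 8) and quotient 7*q**2 − 27*q + 18.
The remaining quadratic factors as (q − 3)(7*q − 6).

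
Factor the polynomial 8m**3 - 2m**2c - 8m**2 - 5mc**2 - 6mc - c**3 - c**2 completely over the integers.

Group: 4m(2m**2 - mc - 2m - c**2 - c) + c(2m**2 - mc - 2m - c**2 - c); both groups contain (2m**2 - mc - 2m - c**2 - c), so (4m + c) is a factor with cofactor 2m**2 - mc - 2m - c**2 - c.
The cofactor groups again: 2m**2 - mc - 2m - c**2 - c = 2m(m - c - 1) + c(m - c - 1); both groups contain (m - c - 1), giving (2m + c)(m - c - 1).

(m - c - 1)(2m + c)(4m + c)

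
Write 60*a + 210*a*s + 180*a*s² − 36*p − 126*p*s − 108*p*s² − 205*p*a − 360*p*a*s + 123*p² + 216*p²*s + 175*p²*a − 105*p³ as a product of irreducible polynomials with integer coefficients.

−(3*p − 5*a)*(5*p − 6*s − 3)*(7*p − 6*s − 4)

Group: 7*p*(−15*p² + 25*p*a + 18*p*s + 9*p − 30*a*s − 15*a) + (−6*s − 4)*(−15*p² + 25*p*a + 18*p*s + 9*p − 30*a*s − 15*a); both groups contain (−15*p² + 25*p*a + 18*p*s + 9*p − 30*a*s − 15*a), so (7*p − 6*s − 4) is a factor with cofactor −15*p² + 25*p*a + 18*p*s + 9*p − 30*a*s − 15*a.
The cofactor groups again: −15*p² + 25*p*a + 18*p*s + 9*p − 30*a*s − 15*a = −5*p*(3*p − 5*a) + (6*s + 3)*(3*p − 5*a); both groups contain (3*p − 5*a), giving −(5*p − 6*s − 3)*(3*p − 5*a).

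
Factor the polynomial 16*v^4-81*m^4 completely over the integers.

(2*v-3*m)*(2*v+3*m)*(4*v^2+9*m^2)

(2*v)⁴ − (3*m)⁴ = ((2*v)² − (3*m)²)((2*v)² + (3*m)²); the first factor splits again, the second (4*v^2+9*m^2) is irreducible.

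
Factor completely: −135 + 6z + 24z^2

3(2z + 5)(4z − 9)

Pull out the common factor 3, then factor the remaining trinomial.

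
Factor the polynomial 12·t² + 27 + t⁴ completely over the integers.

Substitute u = t² to get a quadratic in u, then factor.
t² + 9 is irreducible over ℤ (sum of squares).
t² + 3 is irreducible over ℤ (always positive, so no real roots).

(t² + 3)·(t² + 9)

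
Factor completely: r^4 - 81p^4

(r - 3p)(r + 3p)(r^2 + 9p^2)

Difference of squares twice: with A = r and B = 3p, A⁴ − B⁴ = (A² − B²)(A² + B²), and A² − B² factors again.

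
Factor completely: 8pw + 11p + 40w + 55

Group as (8pw + 11p) + (40w + 55) = p(8w + 11) + 5(8w + 11).
Both groups share the factor (8w + 11).

(8w + 11)(p + 5)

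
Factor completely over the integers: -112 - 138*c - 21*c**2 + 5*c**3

(5*c + 14)*(c + 1)*(c - 8)

Testing divisors of the constant over divisors of the leading coefficient, c = -14/5 is a root, so (5*c + 14) is a factor; dividing leaves c**2 - 7*c - 8.
The remaining quadratic factors as (c + 1)(c - 8).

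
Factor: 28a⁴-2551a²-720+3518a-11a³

By the rational root theorem, a = -10 is a root, so (a+10) divides it; the quotient is 28a³-291a²+359a-72.
Next, a = 1/4 is a root, giving the factor (4a-1) and quotient 7a²-71a+72.
The remaining quadratic factors as (a-9)(7a-8).

(4a-1)(7a-8)(a+10)(a-9)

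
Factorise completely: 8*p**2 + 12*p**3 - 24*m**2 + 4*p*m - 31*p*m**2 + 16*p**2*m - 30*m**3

(2*p - 3*m)*(p + 2*m)*(6*p + 5*m + 4)

Group: 2*p*(6*p**2 + 17*p*m + 4*p + 10*m**2 + 8*m) - 3*m*(6*p**2 + 17*p*m + 4*p + 10*m**2 + 8*m); both groups contain (6*p**2 + 17*p*m + 4*p + 10*m**2 + 8*m), so (2*p - 3*m) is a factor with cofactor 6*p**2 + 17*p*m + 4*p + 10*m**2 + 8*m.
The cofactor groups again: 6*p**2 + 17*p*m + 4*p + 10*m**2 + 8*m = 6*p*(p + 2*m) + (5*m + 4)*(p + 2*m); both groups contain (p + 2*m), giving (6*p + 5*m + 4)*(p + 2*m).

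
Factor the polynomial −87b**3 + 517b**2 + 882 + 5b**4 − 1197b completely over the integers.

Among the possible rational roots, b = 7 is a root, so (b − 7) is a factor; dividing leaves 5b**3 − 52b**2 + 153b − 126.
Then b = 3 is a root, giving the factor (b − 3) and quotient 5b**2 − 37b + 42.
The remaining quadratic factors as (5b − 7)(b − 6).

(5b − 7)(b − 3)(b − 6)(b − 7)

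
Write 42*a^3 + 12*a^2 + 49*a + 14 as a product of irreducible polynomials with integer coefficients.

Group as (42*a^3 + 49*a) + (12*a^2 + 14) = 7*a*(6*a^2 + 7) + 2*(6*a^2 + 7).
Both groups share the factor (6*a^2 + 7).

(7*a + 2)*(6*a^2 + 7)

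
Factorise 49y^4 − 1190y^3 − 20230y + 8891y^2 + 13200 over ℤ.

Among the possible rational roots, y = 8/7 is a root, giving the factor (7y − 8) and quotient 7y^3 − 162y^2 + 1085y − 1650.
Then y = 10 is a root, giving the factor (y − 10) and quotient 7y^2 − 92y + 165.
The remaining quadratic factors as (7y − 15)(y − 11).

(7y − 15)(7y − 8)(y − 10)(y − 11)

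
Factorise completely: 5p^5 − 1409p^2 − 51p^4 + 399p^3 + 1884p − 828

Among the possible rational roots, p = 3 is a root, so (p − 3) is a factor; dividing leaves 5p^4 − 36p^3 + 291p^2 − 536p + 276.
Then p = 1 is a root, giving the factor (p − 1) and quotient 5p^3 − 31p^2 + 260p − 276.
Then p = 6/5 is a root, so (5p − 6) is a factor; dividing leaves p^2 − 5p + 46.
The quadratic p^2 − 5p + 46 has discriminant −159 < 0 and is irreducible over ℤ.

(5p − 6)(p − 1)(p − 3)(p^2 − 5p + 46)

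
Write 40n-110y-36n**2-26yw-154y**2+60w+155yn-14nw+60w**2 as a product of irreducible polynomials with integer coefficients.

-(11y-4n-6w)(14y-9n+10w+10)

Group: -11y(14y-9n+10w+10) + (4n+6w)(14y-9n+10w+10); both groups contain (14y-9n+10w+10).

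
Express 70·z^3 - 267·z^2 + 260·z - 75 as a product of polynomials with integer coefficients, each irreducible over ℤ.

(2·z - 5)·(5·z - 3)·(7·z - 5)

By the rational root theorem, z = 5/7 is a root, so (7·z - 5) is a factor; dividing leaves 10·z^2 - 31·z + 15.
The remaining quadratic factors as (2·z - 5)(5·z - 3).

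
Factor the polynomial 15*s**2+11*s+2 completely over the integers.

Need a pair with product 15·2 = 30 and sum 11: that's 5 and 6.
Split the middle term: 15*s**2+5*s + 6*s+2 = 5*s*(3*s+1) + 2*(3*s+1).

(3*s+1)*(5*s+2)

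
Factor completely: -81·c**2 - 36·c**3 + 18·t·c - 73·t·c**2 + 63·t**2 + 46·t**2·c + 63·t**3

Group: 9·t·(7·t**2 + 2·t·c - 9·c**2) + (4·c + 9)·(7·t**2 + 2·t·c - 9·c**2); both groups contain (7·t**2 + 2·t·c - 9·c**2), so (9·t + 4·c + 9) is a factor with cofactor 7·t**2 + 2·t·c - 9·c**2.
The cofactor groups again: 7·t**2 + 2·t·c - 9·c**2 = 7·t·(t - c) + 9·c·(t - c); both groups contain (t - c), giving (7·t + 9·c)·(t - c).

(t - c)·(9·t + 4·c + 9)·(7·t + 9·c)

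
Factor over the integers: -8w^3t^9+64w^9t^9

Factor out 8w^3t^9 first: what remains is 8w^6-1.
Recognize a difference of cubes with the parts 2w^2 and 1.

8t^9w^3(2w^2-1)(4w^4+2w^2+1)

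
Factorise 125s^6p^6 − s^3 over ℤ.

Factor out s^3 first: what remains is 125s^3p^6 − 1.
Recognize a difference of cubes with the parts 5sp^2 and 1.

s^3(5sp^2 − 1)(25s^2p^4 + 5sp^2 + 1)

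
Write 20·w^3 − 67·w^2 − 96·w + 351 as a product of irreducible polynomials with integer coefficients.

(4·w + 9)·(5·w − 13)·(w − 3)

Trying the rational-root candidates, w = 3 is a root, so (w − 3) divides it; the quotient is 20·w^2 − 7·w − 117.
The remaining quadratic factors as (4·w + 9)(5·w − 13).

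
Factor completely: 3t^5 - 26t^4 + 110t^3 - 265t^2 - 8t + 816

Among the possible rational roots, t = 4 is a root, so (t - 4) is a factor; dividing leaves 3t^4 - 14t^3 + 54t^2 - 49t - 204.
Continuing, t = 3 is a root, so (t - 3) divides it; the quotient is 3t^3 - 5t^2 + 39t + 68.
Then t = -4/3 is a root, so (3t + 4) is a factor; dividing leaves t^2 - 3t + 17.
The quadratic t^2 - 3t + 17 has discriminant -59 < 0 and is irreducible over ℤ.

(3t + 4)(t - 3)(t - 4)(t^2 - 3t + 17)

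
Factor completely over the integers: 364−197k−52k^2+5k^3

(5k−7)(k+4)(k−13)

Testing divisors of the constant over divisors of the leading coefficient, k = −4 is a root, so (k+4) is a factor; dividing leaves 5k^2−72k+91.
The remaining quadratic factors as (k−13)(5k−7).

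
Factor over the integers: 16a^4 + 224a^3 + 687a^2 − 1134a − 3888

(4a + 9)(4a − 9)(a + 6)(a + 8)

Testing divisors of the constant over divisors of the leading coefficient, a = −6 is a root, so (a + 6) divides it; the quotient is 16a^3 + 128a^2 − 81a − 648.
Next, a = −9/4 is a root, so (4a + 9) is a factor; dividing leaves 4a^2 + 23a − 72.
The remaining quadratic factors as (a + 8)(4a − 9).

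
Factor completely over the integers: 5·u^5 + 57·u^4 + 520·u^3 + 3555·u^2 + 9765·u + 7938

(5·u + 7)·(u + 3)·(u + 6)·(u^2 + u + 63)

Trying the rational-root candidates, u = -6 is a root, so (u + 6) is a factor; dividing leaves 5·u^4 + 27·u^3 + 358·u^2 + 1407·u + 1323.
Next, u = -3 is a root, so (u + 3) divides it; the quotient is 5·u^3 + 12·u^2 + 322·u + 441.
Continuing, u = -7/5 is a root, so (5·u + 7) divides it; the quotient is u^2 + u + 63.
The quadratic u^2 + u + 63 has discriminant -251 < 0 and is irreducible over ℤ.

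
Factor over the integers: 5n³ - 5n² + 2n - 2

Group as (5n³ + 2n) + (-5n² - 2) = n(5n² + 2) - (5n² + 2).
Both groups share the factor (5n² + 2).

(n - 1)(5n² + 2)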